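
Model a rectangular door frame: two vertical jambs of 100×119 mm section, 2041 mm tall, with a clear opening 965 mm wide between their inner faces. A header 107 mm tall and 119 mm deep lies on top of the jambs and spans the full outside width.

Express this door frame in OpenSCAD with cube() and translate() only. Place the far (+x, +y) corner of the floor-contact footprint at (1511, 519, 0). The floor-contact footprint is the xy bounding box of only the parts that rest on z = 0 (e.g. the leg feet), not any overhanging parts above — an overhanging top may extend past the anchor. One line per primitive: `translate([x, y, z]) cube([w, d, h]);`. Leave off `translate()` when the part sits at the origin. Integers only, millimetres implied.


translate([346, 400, 0]) cube([100, 119, 2041]);
translate([1411, 400, 0]) cube([100, 119, 2041]);
translate([346, 400, 2041]) cube([1165, 119, 107]);


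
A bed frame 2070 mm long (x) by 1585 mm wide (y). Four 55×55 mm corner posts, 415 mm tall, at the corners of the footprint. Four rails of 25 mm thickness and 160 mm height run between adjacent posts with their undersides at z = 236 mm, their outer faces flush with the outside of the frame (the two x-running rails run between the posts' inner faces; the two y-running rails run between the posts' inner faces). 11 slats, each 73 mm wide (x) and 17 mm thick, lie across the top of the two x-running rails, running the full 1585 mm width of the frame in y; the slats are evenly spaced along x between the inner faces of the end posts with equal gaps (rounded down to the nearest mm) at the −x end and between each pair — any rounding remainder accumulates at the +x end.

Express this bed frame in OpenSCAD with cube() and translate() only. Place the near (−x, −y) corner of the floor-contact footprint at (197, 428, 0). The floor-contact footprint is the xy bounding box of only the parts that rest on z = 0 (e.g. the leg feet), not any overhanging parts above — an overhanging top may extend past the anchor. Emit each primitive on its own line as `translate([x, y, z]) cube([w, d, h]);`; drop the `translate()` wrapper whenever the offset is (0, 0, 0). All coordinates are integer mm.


translate([197, 428, 0]) cube([55, 55, 415]);
translate([197, 1958, 0]) cube([55, 55, 415]);
translate([2212, 428, 0]) cube([55, 55, 415]);
translate([2212, 1958, 0]) cube([55, 55, 415]);
translate([252, 428, 236]) cube([1960, 25, 160]);
translate([252, 1988, 236]) cube([1960, 25, 160]);
translate([197, 483, 236]) cube([25, 1475, 160]);
translate([2242, 483, 236]) cube([25, 1475, 160]);
translate([348, 428, 396]) cube([73, 1585, 17]);
translate([517, 428, 396]) cube([73, 1585, 17]);
translate([686, 428, 396]) cube([73, 1585, 17]);
translate([855, 428, 396]) cube([73, 1585, 17]);
translate([1024, 428, 396]) cube([73, 1585, 17]);
translate([1193, 428, 396]) cube([73, 1585, 17]);
translate([1362, 428, 396]) cube([73, 1585, 17]);
translate([1531, 428, 396]) cube([73, 1585, 17]);
translate([1700, 428, 396]) cube([73, 1585, 17]);
translate([1869, 428, 396]) cube([73, 1585, 17]);
translate([2038, 428, 396]) cube([73, 1585, 17]);


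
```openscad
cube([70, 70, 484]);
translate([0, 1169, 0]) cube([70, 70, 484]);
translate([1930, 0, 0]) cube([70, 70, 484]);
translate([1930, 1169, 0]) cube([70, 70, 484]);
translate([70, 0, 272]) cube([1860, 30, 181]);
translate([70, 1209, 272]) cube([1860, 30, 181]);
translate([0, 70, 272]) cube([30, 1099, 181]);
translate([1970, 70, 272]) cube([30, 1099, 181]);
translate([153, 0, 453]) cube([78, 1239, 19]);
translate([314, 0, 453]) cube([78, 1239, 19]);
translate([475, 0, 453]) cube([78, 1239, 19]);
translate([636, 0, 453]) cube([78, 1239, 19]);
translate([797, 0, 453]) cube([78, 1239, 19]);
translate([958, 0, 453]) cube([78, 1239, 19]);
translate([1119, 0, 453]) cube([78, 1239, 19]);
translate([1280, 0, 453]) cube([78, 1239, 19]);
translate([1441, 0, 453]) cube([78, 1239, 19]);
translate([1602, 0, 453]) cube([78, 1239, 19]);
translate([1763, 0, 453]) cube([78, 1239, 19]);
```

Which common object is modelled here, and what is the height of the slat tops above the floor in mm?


A bed frame. The slat-top height is 472 mm.

Four posts, four rails, and a row of slats — a bed frame. Slats sit on the rails at z = 272 + 181 = 453; with slat thickness 19, the top is 472 mm.


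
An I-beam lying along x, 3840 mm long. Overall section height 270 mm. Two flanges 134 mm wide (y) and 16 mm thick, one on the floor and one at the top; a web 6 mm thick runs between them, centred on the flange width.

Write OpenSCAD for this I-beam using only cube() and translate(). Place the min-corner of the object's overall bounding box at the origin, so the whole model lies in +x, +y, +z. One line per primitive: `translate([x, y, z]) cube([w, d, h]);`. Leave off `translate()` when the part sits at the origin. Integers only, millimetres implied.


cube([3840, 134, 16]);
translate([0, 64, 16]) cube([3840, 6, 238]);
translate([0, 0, 254]) cube([3840, 134, 16]);


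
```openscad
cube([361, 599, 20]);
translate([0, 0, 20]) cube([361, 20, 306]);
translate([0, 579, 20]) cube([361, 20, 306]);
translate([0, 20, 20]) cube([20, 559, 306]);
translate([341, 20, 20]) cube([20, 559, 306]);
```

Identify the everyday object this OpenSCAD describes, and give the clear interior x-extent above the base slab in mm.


An open box. The internal width is 321 mm.

A 361×599 base slab with four walls standing on it — an open box. The base is 361 mm wide and the walls are 20 mm thick, so the internal width is 361 − 2 × 20 = 321 mm.


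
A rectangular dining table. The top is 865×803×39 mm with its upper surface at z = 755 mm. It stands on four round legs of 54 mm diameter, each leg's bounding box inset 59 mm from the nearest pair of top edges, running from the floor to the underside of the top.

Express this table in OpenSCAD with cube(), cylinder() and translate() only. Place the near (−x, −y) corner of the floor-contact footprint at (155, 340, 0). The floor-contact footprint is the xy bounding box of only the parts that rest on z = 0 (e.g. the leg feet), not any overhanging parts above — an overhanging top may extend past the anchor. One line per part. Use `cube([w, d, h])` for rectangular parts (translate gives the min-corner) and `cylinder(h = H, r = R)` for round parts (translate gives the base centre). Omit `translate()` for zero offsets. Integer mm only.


// leg_h = 755 - 39 = 716
translate([96, 281, 716]) cube([865, 803, 39]);
translate([182, 367, 0]) cylinder(h = 716, r = 27);
translate([875, 367, 0]) cylinder(h = 716, r = 27);
translate([182, 998, 0]) cylinder(h = 716, r = 27);
translate([875, 998, 0]) cylinder(h = 716, r = 27);


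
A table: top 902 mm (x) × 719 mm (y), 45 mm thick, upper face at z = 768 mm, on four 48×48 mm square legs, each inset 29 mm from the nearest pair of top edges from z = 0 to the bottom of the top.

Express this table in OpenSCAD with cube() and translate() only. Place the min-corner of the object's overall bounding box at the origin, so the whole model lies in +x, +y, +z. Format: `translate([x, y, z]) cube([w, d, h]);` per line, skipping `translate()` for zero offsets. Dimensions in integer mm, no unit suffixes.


translate([0, 0, 723]) cube([902, 719, 45]);
translate([29, 29, 0]) cube([48, 48, 723]);
translate([825, 29, 0]) cube([48, 48, 723]);
translate([29, 642, 0]) cube([48, 48, 723]);
translate([825, 642, 0]) cube([48, 48, 723]);


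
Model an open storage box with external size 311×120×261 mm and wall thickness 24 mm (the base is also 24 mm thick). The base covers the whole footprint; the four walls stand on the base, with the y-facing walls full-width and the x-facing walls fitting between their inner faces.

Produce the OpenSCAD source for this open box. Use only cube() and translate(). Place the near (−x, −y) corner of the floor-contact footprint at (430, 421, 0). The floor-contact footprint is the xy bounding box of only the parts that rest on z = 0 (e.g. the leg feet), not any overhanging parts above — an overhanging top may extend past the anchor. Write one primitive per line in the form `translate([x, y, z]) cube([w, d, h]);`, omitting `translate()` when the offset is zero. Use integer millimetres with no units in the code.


translate([430, 421, 0]) cube([311, 120, 24]);
translate([430, 421, 24]) cube([311, 24, 237]);
translate([430, 517, 24]) cube([311, 24, 237]);
translate([430, 445, 24]) cube([24, 72, 237]);
translate([717, 445, 24]) cube([24, 72, 237]);


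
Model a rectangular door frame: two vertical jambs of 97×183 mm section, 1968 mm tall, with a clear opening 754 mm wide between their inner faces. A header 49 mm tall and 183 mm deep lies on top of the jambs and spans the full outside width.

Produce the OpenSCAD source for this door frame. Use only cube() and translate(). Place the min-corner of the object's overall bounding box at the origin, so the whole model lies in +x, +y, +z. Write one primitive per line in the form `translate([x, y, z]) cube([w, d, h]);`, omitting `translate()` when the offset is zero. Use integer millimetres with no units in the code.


cube([97, 183, 1968]);
translate([851, 0, 0]) cube([97, 183, 1968]);
translate([0, 0, 1968]) cube([948, 183, 49]);


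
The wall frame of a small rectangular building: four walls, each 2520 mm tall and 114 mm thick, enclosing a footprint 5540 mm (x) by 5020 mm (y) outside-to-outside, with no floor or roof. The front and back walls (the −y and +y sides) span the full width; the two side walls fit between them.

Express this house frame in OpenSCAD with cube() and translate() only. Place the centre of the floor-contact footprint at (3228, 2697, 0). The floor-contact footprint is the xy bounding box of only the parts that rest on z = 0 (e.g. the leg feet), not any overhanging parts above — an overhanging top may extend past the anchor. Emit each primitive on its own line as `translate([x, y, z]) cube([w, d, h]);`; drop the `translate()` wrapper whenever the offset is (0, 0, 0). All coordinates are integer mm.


translate([458, 187, 0]) cube([5540, 114, 2520]);
translate([458, 5093, 0]) cube([5540, 114, 2520]);
translate([458, 301, 0]) cube([114, 4792, 2520]);
translate([5884, 301, 0]) cube([114, 4792, 2520]);


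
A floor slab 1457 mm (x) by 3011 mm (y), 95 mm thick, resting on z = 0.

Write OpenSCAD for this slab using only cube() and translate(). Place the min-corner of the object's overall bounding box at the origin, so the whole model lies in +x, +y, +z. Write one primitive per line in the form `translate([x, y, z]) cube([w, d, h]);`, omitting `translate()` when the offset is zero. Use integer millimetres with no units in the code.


cube([1457, 3011, 95]);


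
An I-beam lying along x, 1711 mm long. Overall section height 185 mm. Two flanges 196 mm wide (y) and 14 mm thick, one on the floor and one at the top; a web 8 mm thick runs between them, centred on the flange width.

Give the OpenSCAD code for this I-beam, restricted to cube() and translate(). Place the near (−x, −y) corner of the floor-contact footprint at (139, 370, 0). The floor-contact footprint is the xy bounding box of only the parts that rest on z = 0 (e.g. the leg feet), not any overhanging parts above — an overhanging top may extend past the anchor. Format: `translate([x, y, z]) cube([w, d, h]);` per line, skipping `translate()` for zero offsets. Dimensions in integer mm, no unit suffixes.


translate([139, 370, 0]) cube([1711, 196, 14]);
translate([139, 464, 14]) cube([1711, 8, 157]);
translate([139, 370, 171]) cube([1711, 196, 14]);


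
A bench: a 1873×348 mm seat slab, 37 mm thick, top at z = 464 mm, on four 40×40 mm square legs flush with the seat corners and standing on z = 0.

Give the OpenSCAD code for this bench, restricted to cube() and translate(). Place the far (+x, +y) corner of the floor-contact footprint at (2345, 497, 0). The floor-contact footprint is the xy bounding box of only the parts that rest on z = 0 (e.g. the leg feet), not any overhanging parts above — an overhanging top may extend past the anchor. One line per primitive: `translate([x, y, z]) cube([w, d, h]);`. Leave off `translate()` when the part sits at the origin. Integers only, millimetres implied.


translate([472, 149, 427]) cube([1873, 348, 37]);
translate([472, 149, 0]) cube([40, 40, 427]);
translate([472, 457, 0]) cube([40, 40, 427]);
translate([2305, 149, 0]) cube([40, 40, 427]);
translate([2305, 457, 0]) cube([40, 40, 427]);


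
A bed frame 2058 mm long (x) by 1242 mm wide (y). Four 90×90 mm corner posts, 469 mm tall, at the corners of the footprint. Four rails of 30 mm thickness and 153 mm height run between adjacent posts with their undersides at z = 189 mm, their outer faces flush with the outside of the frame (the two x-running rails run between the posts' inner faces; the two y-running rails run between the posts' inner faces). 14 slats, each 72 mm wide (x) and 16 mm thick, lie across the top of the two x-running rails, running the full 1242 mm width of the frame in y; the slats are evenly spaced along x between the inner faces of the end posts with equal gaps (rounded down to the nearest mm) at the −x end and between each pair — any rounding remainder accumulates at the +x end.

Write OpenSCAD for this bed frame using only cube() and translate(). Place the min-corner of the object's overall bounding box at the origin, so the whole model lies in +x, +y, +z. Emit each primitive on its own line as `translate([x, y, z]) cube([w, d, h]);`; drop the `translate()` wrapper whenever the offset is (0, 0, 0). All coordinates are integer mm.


cube([90, 90, 469]);
translate([0, 1152, 0]) cube([90, 90, 469]);
translate([1968, 0, 0]) cube([90, 90, 469]);
translate([1968, 1152, 0]) cube([90, 90, 469]);
translate([90, 0, 189]) cube([1878, 30, 153]);
translate([90, 1212, 189]) cube([1878, 30, 153]);
translate([0, 90, 189]) cube([30, 1062, 153]);
translate([2028, 90, 189]) cube([30, 1062, 153]);
translate([148, 0, 342]) cube([72, 1242, 16]);
translate([278, 0, 342]) cube([72, 1242, 16]);
translate([408, 0, 342]) cube([72, 1242, 16]);
translate([538, 0, 342]) cube([72, 1242, 16]);
translate([668, 0, 342]) cube([72, 1242, 16]);
translate([798, 0, 342]) cube([72, 1242, 16]);
translate([928, 0, 342]) cube([72, 1242, 16]);
translate([1058, 0, 342]) cube([72, 1242, 16]);
translate([1188, 0, 342]) cube([72, 1242, 16]);
translate([1318, 0, 342]) cube([72, 1242, 16]);
translate([1448, 0, 342]) cube([72, 1242, 16]);
translate([1578, 0, 342]) cube([72, 1242, 16]);
translate([1708, 0, 342]) cube([72, 1242, 16]);
translate([1838, 0, 342]) cube([72, 1242, 16]);


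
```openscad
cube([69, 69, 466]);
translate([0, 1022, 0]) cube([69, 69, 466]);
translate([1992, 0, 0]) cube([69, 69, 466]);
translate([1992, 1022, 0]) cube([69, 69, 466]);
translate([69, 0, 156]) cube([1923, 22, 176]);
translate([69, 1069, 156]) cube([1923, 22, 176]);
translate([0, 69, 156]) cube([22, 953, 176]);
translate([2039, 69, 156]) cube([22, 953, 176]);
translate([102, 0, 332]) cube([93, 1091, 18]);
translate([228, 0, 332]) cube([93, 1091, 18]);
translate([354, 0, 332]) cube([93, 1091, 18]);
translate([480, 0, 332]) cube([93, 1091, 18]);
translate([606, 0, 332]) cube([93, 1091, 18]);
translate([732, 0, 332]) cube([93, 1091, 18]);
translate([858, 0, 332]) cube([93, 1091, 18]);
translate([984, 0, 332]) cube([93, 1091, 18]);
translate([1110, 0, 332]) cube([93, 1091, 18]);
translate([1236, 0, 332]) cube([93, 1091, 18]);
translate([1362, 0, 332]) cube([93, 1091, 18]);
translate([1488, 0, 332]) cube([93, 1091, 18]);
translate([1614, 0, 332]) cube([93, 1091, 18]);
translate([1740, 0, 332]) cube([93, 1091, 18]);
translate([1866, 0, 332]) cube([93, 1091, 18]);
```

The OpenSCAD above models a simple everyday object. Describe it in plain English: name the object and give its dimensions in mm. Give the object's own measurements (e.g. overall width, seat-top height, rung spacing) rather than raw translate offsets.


A bed frame 2061 mm long (x) by 1091 mm wide (y). Four 69×69 mm corner posts, 466 mm tall, at the corners of the footprint. Four rails of 22 mm thickness and 176 mm height run between adjacent posts with their undersides at z = 156 mm, their outer faces flush with the outside of the frame (the two x-running rails run between the posts' inner faces; the two y-running rails run between the posts' inner faces). 15 slats, each 93 mm wide (x) and 18 mm thick, lie across the top of the two x-running rails, running the full 1091 mm width of the frame in y; along x they sit between the end posts with a 33 mm gap after the −x posts and between neighbouring slats and before the +x posts.


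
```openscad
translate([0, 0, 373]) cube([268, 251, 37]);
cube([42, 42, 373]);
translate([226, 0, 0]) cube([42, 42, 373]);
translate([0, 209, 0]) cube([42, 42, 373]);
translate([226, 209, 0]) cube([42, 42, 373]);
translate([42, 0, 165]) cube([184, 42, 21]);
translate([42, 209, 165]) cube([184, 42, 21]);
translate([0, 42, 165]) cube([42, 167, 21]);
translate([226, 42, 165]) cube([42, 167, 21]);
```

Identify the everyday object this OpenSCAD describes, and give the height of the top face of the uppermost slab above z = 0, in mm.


A stool. The seat height is 410 mm.

A 268×251×37 slab at z = 373 on four corner posts — a stool. The seat top is 373 + 37 = 410 mm.


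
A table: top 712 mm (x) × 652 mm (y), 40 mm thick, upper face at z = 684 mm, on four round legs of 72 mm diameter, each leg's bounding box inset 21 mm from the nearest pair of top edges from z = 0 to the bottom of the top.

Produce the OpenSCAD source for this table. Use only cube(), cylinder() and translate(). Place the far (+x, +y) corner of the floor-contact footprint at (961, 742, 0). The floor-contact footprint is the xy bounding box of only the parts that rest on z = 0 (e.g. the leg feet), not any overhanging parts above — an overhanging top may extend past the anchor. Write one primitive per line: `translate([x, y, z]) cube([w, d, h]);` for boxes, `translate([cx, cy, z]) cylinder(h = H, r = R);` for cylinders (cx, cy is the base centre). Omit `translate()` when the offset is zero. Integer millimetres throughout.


// leg_h = 684 - 40 = 644
translate([270, 111, 644]) cube([712, 652, 40]);
translate([327, 168, 0]) cylinder(h = 644, r = 36);
translate([925, 168, 0]) cylinder(h = 644, r = 36);
translate([327, 706, 0]) cylinder(h = 644, r = 36);
translate([925, 706, 0]) cylinder(h = 644, r = 36);


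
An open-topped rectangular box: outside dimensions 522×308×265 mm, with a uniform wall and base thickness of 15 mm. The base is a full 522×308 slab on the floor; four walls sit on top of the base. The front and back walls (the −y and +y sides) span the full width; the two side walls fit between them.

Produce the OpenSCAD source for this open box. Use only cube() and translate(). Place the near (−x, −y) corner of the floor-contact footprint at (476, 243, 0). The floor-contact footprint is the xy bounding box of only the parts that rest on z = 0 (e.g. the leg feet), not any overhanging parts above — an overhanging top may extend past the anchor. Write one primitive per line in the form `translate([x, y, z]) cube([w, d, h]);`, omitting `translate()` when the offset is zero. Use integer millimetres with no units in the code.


translate([476, 243, 0]) cube([522, 308, 15]);
translate([476, 243, 15]) cube([522, 15, 250]);
translate([476, 536, 15]) cube([522, 15, 250]);
translate([476, 258, 15]) cube([15, 278, 250]);
translate([983, 258, 15]) cube([15, 278, 250]);


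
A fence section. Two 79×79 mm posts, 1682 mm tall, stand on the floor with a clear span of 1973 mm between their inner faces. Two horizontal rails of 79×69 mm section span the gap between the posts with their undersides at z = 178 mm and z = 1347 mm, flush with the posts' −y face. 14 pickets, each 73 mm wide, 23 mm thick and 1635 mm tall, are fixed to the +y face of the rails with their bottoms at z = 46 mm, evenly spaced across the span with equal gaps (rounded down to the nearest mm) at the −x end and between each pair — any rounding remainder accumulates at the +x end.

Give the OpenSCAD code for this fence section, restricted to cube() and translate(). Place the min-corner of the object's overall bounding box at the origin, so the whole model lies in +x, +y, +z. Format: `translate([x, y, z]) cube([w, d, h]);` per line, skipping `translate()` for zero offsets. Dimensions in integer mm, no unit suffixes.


cube([79, 79, 1682]);
translate([2052, 0, 0]) cube([79, 79, 1682]);
translate([79, 0, 178]) cube([1973, 79, 69]);
translate([79, 0, 1347]) cube([1973, 79, 69]);
translate([142, 79, 46]) cube([73, 23, 1635]);
translate([278, 79, 46]) cube([73, 23, 1635]);
translate([414, 79, 46]) cube([73, 23, 1635]);
translate([550, 79, 46]) cube([73, 23, 1635]);
translate([686, 79, 46]) cube([73, 23, 1635]);
translate([822, 79, 46]) cube([73, 23, 1635]);
translate([958, 79, 46]) cube([73, 23, 1635]);
translate([1094, 79, 46]) cube([73, 23, 1635]);
translate([1230, 79, 46]) cube([73, 23, 1635]);
translate([1366, 79, 46]) cube([73, 23, 1635]);
translate([1502, 79, 46]) cube([73, 23, 1635]);
translate([1638, 79, 46]) cube([73, 23, 1635]);
translate([1774, 79, 46]) cube([73, 23, 1635]);
translate([1910, 79, 46]) cube([73, 23, 1635]);


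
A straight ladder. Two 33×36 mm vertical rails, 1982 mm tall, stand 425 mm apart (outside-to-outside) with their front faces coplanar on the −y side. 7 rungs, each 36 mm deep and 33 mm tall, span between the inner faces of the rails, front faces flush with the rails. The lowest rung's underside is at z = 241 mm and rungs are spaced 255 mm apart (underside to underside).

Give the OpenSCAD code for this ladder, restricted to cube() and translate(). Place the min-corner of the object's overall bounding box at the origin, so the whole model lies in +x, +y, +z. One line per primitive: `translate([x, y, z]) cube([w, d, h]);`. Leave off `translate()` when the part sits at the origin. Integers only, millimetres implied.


cube([33, 36, 1982]);
translate([392, 0, 0]) cube([33, 36, 1982]);
translate([33, 0, 241]) cube([359, 36, 33]);
translate([33, 0, 496]) cube([359, 36, 33]);
translate([33, 0, 751]) cube([359, 36, 33]);
translate([33, 0, 1006]) cube([359, 36, 33]);
translate([33, 0, 1261]) cube([359, 36, 33]);
translate([33, 0, 1516]) cube([359, 36, 33]);
translate([33, 0, 1771]) cube([359, 36, 33]);


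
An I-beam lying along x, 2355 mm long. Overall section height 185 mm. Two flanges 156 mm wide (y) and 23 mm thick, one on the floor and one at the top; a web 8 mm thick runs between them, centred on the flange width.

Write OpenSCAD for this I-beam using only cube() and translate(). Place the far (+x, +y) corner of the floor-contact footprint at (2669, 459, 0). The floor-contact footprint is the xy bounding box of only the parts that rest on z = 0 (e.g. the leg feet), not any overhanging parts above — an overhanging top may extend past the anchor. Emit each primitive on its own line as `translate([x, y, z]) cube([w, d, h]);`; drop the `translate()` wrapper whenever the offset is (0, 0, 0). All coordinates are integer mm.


translate([314, 303, 0]) cube([2355, 156, 23]);
translate([314, 377, 23]) cube([2355, 8, 139]);
translate([314, 303, 162]) cube([2355, 156, 23]);


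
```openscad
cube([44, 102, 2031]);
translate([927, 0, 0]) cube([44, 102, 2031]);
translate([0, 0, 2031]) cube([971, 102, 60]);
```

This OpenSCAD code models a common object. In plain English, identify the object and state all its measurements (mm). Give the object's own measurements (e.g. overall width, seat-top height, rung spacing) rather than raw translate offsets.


A door frame. The clear opening is 883 mm wide and 2031 mm high. Two 44 mm wide jambs, 102 mm deep, stand either side of the opening from the floor to the top of the opening. A 60 mm thick head sits across the top of both jambs, spanning the full outside width of the frame.


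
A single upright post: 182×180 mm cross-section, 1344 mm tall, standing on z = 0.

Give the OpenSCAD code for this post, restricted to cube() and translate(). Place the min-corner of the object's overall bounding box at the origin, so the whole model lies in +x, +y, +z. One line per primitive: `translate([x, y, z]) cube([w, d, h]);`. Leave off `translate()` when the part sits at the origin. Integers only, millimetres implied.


cube([182, 180, 1344]);


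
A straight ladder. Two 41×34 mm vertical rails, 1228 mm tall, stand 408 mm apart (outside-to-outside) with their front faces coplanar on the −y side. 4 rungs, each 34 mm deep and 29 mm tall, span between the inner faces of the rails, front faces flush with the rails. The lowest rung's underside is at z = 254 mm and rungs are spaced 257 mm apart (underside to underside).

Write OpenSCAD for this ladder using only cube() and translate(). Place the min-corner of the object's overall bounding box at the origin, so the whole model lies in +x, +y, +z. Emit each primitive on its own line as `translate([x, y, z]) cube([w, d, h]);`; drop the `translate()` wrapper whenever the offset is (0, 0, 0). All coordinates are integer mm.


cube([41, 34, 1228]);
translate([367, 0, 0]) cube([41, 34, 1228]);
translate([41, 0, 254]) cube([326, 34, 29]);
translate([41, 0, 511]) cube([326, 34, 29]);
translate([41, 0, 768]) cube([326, 34, 29]);
translate([41, 0, 1025]) cube([326, 34, 29]);


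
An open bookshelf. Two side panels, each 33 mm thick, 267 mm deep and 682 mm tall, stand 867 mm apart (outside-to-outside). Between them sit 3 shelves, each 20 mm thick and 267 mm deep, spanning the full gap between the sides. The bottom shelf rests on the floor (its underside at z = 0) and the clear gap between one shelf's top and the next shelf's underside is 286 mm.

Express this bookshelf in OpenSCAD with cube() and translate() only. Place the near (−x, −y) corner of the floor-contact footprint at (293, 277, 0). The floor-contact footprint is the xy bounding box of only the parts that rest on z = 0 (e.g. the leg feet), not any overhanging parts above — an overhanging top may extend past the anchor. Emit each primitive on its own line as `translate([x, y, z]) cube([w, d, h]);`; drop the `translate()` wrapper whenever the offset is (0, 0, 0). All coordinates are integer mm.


translate([293, 277, 0]) cube([33, 267, 682]);
translate([1127, 277, 0]) cube([33, 267, 682]);
translate([326, 277, 0]) cube([801, 267, 20]);
translate([326, 277, 306]) cube([801, 267, 20]);
translate([326, 277, 612]) cube([801, 267, 20]);


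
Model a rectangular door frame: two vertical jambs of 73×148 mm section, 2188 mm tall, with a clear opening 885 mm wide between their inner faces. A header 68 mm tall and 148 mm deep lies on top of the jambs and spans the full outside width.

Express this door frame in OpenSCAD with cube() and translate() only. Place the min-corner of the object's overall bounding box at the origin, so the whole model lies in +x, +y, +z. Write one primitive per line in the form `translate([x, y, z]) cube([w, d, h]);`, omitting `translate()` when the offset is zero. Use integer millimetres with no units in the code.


cube([73, 148, 2188]);
translate([958, 0, 0]) cube([73, 148, 2188]);
translate([0, 0, 2188]) cube([1031, 148, 68]);


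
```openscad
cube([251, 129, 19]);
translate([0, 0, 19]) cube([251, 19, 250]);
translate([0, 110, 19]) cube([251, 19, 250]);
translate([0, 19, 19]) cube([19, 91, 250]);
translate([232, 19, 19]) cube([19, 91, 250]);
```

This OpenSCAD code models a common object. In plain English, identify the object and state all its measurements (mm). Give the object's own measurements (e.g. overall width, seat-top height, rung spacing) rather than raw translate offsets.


An open-topped rectangular box: outside dimensions 251×129×269 mm, with a uniform wall and base thickness of 19 mm. The base is a full 251×129 slab on the floor; four walls sit on top of the base. The front and back walls (the −y and +y sides) span the full width; the two side walls fit between them.


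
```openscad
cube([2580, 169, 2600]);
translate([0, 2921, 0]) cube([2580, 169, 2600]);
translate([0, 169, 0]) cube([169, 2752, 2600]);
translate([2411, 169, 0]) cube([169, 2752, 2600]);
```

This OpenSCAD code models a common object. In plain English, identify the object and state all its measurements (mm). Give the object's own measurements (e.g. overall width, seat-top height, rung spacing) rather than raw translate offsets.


The wall frame of a small rectangular building: four walls, each 2600 mm tall and 169 mm thick, enclosing a footprint 2580 mm (x) by 3090 mm (y) outside-to-outside, with no floor or roof. The front and back walls (the −y and +y sides) span the full width; the two side walls fit between them.


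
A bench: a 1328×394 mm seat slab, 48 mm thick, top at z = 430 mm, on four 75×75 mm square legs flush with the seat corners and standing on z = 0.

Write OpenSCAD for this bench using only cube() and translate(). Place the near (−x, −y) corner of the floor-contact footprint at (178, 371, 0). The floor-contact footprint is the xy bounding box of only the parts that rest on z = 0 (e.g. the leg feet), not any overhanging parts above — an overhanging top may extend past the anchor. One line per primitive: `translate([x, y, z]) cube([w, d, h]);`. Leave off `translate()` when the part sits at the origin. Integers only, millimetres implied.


translate([178, 371, 382]) cube([1328, 394, 48]);
translate([178, 371, 0]) cube([75, 75, 382]);
translate([178, 690, 0]) cube([75, 75, 382]);
translate([1431, 371, 0]) cube([75, 75, 382]);
translate([1431, 690, 0]) cube([75, 75, 382]);


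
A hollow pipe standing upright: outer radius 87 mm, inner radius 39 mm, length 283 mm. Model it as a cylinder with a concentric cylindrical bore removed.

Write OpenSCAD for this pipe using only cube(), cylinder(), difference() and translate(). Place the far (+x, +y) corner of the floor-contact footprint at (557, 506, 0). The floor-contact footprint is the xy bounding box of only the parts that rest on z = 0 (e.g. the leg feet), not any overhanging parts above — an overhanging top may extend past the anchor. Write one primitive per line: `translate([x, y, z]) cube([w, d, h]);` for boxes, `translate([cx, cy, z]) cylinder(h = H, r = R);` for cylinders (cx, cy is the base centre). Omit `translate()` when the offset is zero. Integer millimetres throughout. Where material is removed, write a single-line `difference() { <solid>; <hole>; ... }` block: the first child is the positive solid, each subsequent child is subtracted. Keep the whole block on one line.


difference() { translate([470, 419, 0]) cylinder(h = 283, r = 87); translate([470, 419, 0]) cylinder(h = 283, r = 39); }


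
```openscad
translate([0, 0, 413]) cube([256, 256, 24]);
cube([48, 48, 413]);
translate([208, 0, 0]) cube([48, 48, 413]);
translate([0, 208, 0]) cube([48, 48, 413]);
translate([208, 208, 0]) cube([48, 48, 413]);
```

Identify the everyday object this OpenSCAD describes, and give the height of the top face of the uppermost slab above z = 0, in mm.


A stool. The seat height is 437 mm.

A 256×256×24 slab at z = 413 on four corner posts — a stool. The seat top is 413 + 24 = 437 mm.


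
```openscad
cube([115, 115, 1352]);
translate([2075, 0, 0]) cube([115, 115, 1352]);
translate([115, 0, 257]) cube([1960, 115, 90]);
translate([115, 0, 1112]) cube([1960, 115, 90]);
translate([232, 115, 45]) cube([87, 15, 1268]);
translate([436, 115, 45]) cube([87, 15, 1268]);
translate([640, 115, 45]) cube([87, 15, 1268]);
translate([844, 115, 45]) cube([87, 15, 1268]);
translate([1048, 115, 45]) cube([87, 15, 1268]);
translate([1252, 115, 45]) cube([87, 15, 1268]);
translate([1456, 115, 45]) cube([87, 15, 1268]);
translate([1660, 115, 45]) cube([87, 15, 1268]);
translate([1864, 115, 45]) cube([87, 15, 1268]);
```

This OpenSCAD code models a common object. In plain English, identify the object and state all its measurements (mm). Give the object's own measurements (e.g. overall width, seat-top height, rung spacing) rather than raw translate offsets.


A fence section. Two 115×115 mm posts, 1352 mm tall, stand on the floor with a clear span of 1960 mm between their inner faces. Two horizontal rails of 115×90 mm section span the gap between the posts with their undersides at z = 257 mm and z = 1112 mm, flush with the posts' −y face. 9 pickets, each 87 mm wide, 15 mm thick and 1268 mm tall, are fixed to the +y face of the rails with their bottoms at z = 45 mm, spaced across the span with a 117 mm gap after the −x post and between neighbouring pickets, with 124 mm left before the +x post.


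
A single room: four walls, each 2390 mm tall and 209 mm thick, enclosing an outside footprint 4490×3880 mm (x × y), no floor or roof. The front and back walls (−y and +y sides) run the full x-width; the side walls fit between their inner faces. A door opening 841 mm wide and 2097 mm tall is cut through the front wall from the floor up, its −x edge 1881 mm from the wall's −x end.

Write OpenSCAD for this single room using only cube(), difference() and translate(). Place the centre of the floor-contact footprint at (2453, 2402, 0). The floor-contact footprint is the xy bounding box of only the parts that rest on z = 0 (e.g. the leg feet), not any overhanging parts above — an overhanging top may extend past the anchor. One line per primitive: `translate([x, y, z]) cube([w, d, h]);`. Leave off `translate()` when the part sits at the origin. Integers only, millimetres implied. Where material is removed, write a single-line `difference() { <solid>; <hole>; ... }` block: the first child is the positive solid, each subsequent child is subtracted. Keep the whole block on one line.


difference() { translate([208, 462, 0]) cube([4490, 209, 2390]); translate([2089, 462, 0]) cube([841, 209, 2097]); }
translate([208, 4133, 0]) cube([4490, 209, 2390]);
translate([208, 671, 0]) cube([209, 3462, 2390]);
translate([4489, 671, 0]) cube([209, 3462, 2390]);


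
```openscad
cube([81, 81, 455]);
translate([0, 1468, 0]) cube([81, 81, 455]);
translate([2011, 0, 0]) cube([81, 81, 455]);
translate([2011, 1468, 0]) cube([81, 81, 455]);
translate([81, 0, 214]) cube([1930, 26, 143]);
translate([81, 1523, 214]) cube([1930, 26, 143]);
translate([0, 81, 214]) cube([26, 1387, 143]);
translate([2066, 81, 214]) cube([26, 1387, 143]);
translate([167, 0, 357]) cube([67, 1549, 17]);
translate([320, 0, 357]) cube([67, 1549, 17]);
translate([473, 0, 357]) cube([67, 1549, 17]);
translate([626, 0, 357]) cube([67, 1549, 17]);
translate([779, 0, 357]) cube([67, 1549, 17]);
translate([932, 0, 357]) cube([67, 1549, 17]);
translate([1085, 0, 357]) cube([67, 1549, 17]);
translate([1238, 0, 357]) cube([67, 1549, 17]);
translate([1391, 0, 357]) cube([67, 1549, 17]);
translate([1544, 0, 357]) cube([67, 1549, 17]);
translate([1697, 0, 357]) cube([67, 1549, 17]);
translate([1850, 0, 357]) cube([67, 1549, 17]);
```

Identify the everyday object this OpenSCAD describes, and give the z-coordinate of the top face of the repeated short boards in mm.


A bed frame. The slat-top height is 374 mm.

Four posts, four rails, and a row of slats — a bed frame. Slats sit on the rails at z = 214 + 143 = 357; with slat thickness 17, the top is 374 mm.


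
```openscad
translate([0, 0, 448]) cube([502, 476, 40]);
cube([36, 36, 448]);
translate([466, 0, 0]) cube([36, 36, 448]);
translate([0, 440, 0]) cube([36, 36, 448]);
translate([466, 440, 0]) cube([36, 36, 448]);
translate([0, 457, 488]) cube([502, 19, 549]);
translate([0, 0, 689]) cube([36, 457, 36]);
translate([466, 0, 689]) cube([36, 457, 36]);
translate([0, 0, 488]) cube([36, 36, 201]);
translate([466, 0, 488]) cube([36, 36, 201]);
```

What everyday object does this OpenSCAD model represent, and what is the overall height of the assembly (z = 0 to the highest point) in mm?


A chair. The overall height is 1037 mm.

A slab on four corner posts with a tall panel at the back — a chair. The seat slab sits at z = 448 with thickness 40, and the 549 mm backrest starts at the seat top, so the overall height is 448 + 40 + 549 = 1037 mm.


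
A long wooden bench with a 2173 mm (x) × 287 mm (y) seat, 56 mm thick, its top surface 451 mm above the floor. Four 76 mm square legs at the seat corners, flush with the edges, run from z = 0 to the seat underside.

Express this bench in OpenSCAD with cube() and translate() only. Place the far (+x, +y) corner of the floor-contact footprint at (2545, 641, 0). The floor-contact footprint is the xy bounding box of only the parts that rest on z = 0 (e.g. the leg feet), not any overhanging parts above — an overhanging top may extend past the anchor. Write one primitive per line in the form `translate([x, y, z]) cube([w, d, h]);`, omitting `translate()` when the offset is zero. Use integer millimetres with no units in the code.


translate([372, 354, 395]) cube([2173, 287, 56]);
translate([372, 354, 0]) cube([76, 76, 395]);
translate([372, 565, 0]) cube([76, 76, 395]);
translate([2469, 354, 0]) cube([76, 76, 395]);
translate([2469, 565, 0]) cube([76, 76, 395]);


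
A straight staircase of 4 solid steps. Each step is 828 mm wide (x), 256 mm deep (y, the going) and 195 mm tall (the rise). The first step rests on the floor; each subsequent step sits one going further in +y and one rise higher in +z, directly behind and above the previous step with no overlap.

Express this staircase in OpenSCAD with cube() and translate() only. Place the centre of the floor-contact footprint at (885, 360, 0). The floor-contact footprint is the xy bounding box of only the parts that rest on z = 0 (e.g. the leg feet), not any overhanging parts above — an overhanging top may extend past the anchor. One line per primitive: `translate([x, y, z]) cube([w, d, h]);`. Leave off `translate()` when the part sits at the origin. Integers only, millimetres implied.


translate([471, 232, 0]) cube([828, 256, 195]);
translate([471, 488, 195]) cube([828, 256, 195]);
translate([471, 744, 390]) cube([828, 256, 195]);
translate([471, 1000, 585]) cube([828, 256, 195]);


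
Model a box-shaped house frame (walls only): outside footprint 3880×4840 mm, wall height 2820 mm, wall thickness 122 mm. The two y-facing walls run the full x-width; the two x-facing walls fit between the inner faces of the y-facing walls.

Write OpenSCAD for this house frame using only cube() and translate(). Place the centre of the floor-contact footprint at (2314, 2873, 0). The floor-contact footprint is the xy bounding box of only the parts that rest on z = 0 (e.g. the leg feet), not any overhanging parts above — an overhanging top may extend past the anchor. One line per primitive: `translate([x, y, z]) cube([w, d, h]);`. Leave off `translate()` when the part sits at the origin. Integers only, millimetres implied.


translate([374, 453, 0]) cube([3880, 122, 2820]);
translate([374, 5171, 0]) cube([3880, 122, 2820]);
translate([374, 575, 0]) cube([122, 4596, 2820]);
translate([4132, 575, 0]) cube([122, 4596, 2820]);


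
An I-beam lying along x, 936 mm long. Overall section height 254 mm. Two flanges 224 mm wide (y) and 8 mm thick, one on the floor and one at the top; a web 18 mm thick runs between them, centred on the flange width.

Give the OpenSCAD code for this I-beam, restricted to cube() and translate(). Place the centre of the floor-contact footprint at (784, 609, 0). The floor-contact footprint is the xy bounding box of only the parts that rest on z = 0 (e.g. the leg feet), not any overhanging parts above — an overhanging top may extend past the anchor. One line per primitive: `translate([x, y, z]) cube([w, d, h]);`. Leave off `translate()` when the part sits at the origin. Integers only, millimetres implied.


translate([316, 497, 0]) cube([936, 224, 8]);
translate([316, 600, 8]) cube([936, 18, 238]);
translate([316, 497, 246]) cube([936, 224, 8]);


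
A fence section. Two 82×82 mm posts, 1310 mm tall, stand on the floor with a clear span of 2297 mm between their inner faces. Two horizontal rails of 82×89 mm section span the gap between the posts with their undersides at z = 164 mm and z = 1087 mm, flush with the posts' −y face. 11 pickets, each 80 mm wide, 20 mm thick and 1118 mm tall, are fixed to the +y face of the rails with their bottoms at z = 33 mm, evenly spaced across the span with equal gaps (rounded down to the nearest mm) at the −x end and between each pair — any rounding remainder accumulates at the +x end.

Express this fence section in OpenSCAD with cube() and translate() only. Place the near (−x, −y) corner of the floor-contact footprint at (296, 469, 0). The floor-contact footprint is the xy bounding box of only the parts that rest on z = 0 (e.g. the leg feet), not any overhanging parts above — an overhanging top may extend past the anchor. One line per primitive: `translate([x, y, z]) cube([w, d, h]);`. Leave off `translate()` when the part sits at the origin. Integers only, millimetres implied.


translate([296, 469, 0]) cube([82, 82, 1310]);
translate([2675, 469, 0]) cube([82, 82, 1310]);
translate([378, 469, 164]) cube([2297, 82, 89]);
translate([378, 469, 1087]) cube([2297, 82, 89]);
translate([496, 551, 33]) cube([80, 20, 1118]);
translate([694, 551, 33]) cube([80, 20, 1118]);
translate([892, 551, 33]) cube([80, 20, 1118]);
translate([1090, 551, 33]) cube([80, 20, 1118]);
translate([1288, 551, 33]) cube([80, 20, 1118]);
translate([1486, 551, 33]) cube([80, 20, 1118]);
translate([1684, 551, 33]) cube([80, 20, 1118]);
translate([1882, 551, 33]) cube([80, 20, 1118]);
translate([2080, 551, 33]) cube([80, 20, 1118]);
translate([2278, 551, 33]) cube([80, 20, 1118]);
translate([2476, 551, 33]) cube([80, 20, 1118]);
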